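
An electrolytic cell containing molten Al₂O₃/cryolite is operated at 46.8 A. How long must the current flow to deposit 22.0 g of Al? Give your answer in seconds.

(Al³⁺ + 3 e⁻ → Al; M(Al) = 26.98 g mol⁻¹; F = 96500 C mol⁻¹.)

5040 s

n(Al) = m/M = 22.0 / 26.98 = 0.8154 mol.
Each Al atom requires 3 electrons, so n(e⁻) = 3 × 0.8154 = 2.446 mol.
Q = n(e⁻)·F = 2.446 × 96500 = 236100 C.
t = Q/I = 236100 / 46.80 A = 5044 s.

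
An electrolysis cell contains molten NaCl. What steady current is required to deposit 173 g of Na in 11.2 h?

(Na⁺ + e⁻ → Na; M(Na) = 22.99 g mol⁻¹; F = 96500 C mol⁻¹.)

18.0 A

n(Na) = 173 / 22.99 = 7.525 mol.
n(e⁻) = 1 × 7.525 = 7.525 mol.
Q = n(e⁻)·F = 7.525 × 96500 = 726200 C.
I = Q/t = 726200 / 40320 s = 18.0 A.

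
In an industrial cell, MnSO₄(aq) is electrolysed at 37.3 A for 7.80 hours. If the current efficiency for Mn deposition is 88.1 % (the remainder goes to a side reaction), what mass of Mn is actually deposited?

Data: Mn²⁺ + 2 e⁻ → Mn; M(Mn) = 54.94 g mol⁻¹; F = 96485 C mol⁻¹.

Q = I·t = 37.30 × 28080 = 1047000 C.
n(e⁻) = 1047000/96485 = 10.86 mol; theoretically n(Mn) = 10.86/2 = 5.428 mol, m_theo = 298.2 g.
At 88.1 % efficiency, m_actual = 0.881 × 298.2 = 263 g.

263 g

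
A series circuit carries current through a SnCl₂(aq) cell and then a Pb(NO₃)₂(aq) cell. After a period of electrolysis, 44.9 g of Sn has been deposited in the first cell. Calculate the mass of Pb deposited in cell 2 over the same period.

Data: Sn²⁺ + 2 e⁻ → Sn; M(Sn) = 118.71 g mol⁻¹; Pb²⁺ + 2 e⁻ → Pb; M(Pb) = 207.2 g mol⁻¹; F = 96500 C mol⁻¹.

n(Sn) = 44.9 / 118.71 = 0.3782 mol.
Since Sn²⁺ + 2 e⁻ → Sn, n(e⁻) passed = 2 × 0.3782 = 0.7565 mol.
Cells in series carry the same charge, so the same 0.7565 mol of electrons passes through cell 2.
Pb²⁺ + 2 e⁻ → Pb, so n(Pb) = 0.7565 / 2 = 0.3782 mol.
m(Pb) = 0.3782 × 207.2 = 78.4 g.

78.4 g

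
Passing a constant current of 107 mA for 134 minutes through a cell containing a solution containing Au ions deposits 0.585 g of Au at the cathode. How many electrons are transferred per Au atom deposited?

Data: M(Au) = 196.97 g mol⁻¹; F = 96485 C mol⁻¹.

3

Q = I·t = 0.1070 A × 8040.0 s = 860.3 C, so n(e⁻) = 860.3/96485 = 0.008916 mol.
n(Au) deposited = 0.585 / 196.97 = 0.002970 mol.
Electrons per atom = n(e⁻)/n(Au) = 0.008916 / 0.002970 = 3.00 ≈ 3, so the ion is Au³⁺.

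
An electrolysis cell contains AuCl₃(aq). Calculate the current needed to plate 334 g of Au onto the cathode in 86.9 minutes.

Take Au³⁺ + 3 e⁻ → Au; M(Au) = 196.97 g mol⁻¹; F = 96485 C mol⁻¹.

94.1 A

n(Au) = 334 / 196.97 = 1.696 mol.
n(e⁻) = 3 × 1.696 = 5.087 mol.
Q = n(e⁻)·F = 5.087 × 96485 = 490800 C.
I = Q/t = 490800 / 5214.0 s = 94.1 A.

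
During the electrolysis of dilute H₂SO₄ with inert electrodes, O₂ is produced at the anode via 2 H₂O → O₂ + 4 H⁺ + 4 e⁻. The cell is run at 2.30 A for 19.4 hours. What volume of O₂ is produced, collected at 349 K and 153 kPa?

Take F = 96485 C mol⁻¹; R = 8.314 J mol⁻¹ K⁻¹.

7.89 L

Q = I·t = 2.300 A × 69840 s = 160600 C.
n(e⁻) = Q/F = 160600 / 96485 = 1.665 mol.
4 electrons are transferred per O₂ molecule, so n(O₂) = 1.665 / 4 = 0.4162 mol.
V = nRT/P = (0.4162 × 8.314 × 349) / (153 × 10³ Pa) = 0.00789 m³ = 7.89 L.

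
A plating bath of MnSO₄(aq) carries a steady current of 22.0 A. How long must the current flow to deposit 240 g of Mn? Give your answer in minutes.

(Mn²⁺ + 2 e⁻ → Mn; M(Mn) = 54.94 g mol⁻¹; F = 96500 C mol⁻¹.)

639 min

n(Mn) = m/M = 240 / 54.94 = 4.368 mol.
Each Mn atom requires 2 electrons, so n(e⁻) = 2 × 4.368 = 8.737 mol.
Q = n(e⁻)·F = 8.737 × 96500 = 843100 C.
t = Q/I = 843100 / 22.00 A = 38320 s = 639 min.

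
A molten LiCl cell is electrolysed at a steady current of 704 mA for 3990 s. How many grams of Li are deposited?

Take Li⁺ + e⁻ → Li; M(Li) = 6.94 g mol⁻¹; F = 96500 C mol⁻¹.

0.202 g

Q = I·t = 0.7040 A × 3990.0 s = 2809 C.
n(e⁻) = Q/F = 2809 / 96500 = 0.02911 mol.
Li⁺ + e⁻ → Li, so n(Li) = n(e⁻)/1 = 0.02911 mol.
m = n·M = 0.02911 × 6.94 = 0.202 g.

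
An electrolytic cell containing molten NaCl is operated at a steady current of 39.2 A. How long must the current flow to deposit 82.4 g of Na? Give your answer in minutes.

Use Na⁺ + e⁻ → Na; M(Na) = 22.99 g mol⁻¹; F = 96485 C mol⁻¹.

147 min

n(Na) = m/M = 82.4 / 22.99 = 3.584 mol.
Each Na atom requires 1 electron, so n(e⁻) = 1 × 3.584 = 3.584 mol.
Q = n(e⁻)·F = 3.584 × 96485 = 345800 C.
t = Q/I = 345800 / 39.20 A = 8822 s = 147 min.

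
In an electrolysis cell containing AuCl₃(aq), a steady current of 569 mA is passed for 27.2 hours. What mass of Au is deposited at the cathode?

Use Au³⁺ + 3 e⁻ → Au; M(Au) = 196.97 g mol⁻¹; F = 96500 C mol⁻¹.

Q = I·t = 0.5690 A × 97920 s = 55720 C.
n(e⁻) = Q/F = 55720 / 96500 = 0.5774 mol.
Au³⁺ + 3 e⁻ → Au, so n(Au) = n(e⁻)/3 = 0.1925 mol.
m = n·M = 0.1925 × 196.97 = 37.9 g.

37.9 g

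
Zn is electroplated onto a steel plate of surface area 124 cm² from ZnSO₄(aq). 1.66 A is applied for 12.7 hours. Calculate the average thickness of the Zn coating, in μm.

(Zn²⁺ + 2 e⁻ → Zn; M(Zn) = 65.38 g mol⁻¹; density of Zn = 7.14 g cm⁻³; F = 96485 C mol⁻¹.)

Q = I·t = 1.660 × 45720 = 75900 C; n(e⁻) = 0.7866 mol.
n(Zn) = n(e⁻)/2 = 0.3933 mol, so m = 0.3933 × 65.38 = 25.71 g.
Volume = m/ρ = 25.71 / 7.14 = 3.601 cm³.
Thickness = V/A = 3.601 / 124 = 0.0290 cm = 290 μm.

290 μm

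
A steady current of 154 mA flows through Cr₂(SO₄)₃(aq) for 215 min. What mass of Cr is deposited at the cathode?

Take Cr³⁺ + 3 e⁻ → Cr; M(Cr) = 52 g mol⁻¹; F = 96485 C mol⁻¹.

0.357 g

Q = I·t = 0.1540 A × 12900 s = 1987 C.
n(e⁻) = Q/F = 1987 / 96485 = 0.02059 mol.
Cr³⁺ + 3 e⁻ → Cr, so n(Cr) = n(e⁻)/3 = 0.006863 mol.
m = n·M = 0.006863 × 52 = 0.357 g.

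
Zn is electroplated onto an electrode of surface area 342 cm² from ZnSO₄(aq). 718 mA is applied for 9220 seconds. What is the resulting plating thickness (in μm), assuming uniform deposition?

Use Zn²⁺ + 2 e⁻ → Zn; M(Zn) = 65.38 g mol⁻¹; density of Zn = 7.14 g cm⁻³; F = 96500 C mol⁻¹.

9.18 μm

Q = I·t = 0.7180 × 9220.0 = 6620 C; n(e⁻) = 0.06860 mol.
n(Zn) = n(e⁻)/2 = 0.03430 mol, so m = 0.03430 × 65.38 = 2.243 g.
Volume = m/ρ = 2.243 / 7.14 = 0.3141 cm³.
Thickness = V/A = 0.3141 / 342 = 9.18 × 10⁻⁴ cm = 9.18 μm.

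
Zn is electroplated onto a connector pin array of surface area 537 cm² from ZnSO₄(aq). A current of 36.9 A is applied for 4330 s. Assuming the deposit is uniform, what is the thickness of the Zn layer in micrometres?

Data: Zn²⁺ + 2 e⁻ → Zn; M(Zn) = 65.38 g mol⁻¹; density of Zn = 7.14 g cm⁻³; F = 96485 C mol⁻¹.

Q = I·t = 36.90 × 4330.0 = 159800 C; n(e⁻) = 1.656 mol.
n(Zn) = n(e⁻)/2 = 0.8280 mol, so m = 0.8280 × 65.38 = 54.13 g.
Volume = m/ρ = 54.13 / 7.14 = 7.582 cm³.
Thickness = V/A = 7.582 / 537 = 0.0141 cm = 141 μm.

141 μm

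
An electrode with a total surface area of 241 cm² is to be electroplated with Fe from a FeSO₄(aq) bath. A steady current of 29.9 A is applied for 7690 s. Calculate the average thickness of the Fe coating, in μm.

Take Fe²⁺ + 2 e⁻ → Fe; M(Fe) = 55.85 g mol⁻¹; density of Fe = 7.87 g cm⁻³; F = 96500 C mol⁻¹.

351 μm

Q = I·t = 29.90 × 7690.0 = 229900 C; n(e⁻) = 2.383 mol.
n(Fe) = n(e⁻)/2 = 1.191 mol, so m = 1.191 × 55.85 = 66.54 g.
Volume = m/ρ = 66.54 / 7.87 = 8.455 cm³.
Thickness = V/A = 8.455 / 241 = 0.0351 cm = 351 μm.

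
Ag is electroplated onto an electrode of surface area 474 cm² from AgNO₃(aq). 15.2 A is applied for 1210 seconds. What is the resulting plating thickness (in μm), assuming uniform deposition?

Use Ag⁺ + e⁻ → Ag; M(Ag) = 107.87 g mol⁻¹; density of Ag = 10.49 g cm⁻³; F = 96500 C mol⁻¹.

41.3 μm

Q = I·t = 15.20 × 1210.0 = 18390 C; n(e⁻) = 0.1906 mol.
n(Ag) = n(e⁻)/1 = 0.1906 mol, so m = 0.1906 × 107.87 = 20.56 g.
Volume = m/ρ = 20.56 / 10.49 = 1.960 cm³.
Thickness = V/A = 1.960 / 474 = 0.00413 cm = 41.3 μm.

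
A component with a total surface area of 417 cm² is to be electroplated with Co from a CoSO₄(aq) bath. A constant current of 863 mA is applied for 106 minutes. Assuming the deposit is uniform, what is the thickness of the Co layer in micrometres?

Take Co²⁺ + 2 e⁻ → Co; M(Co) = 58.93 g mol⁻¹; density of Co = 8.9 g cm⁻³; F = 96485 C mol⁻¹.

Q = I·t = 0.8630 × 6360.0 = 5489 C; n(e⁻) = 0.05689 mol.
n(Co) = n(e⁻)/2 = 0.02844 mol, so m = 0.02844 × 58.93 = 1.676 g.
Volume = m/ρ = 1.676 / 8.9 = 0.1883 cm³.
Thickness = V/A = 0.1883 / 417 = 4.52 × 10⁻⁴ cm = 4.52 μm.

4.52 μm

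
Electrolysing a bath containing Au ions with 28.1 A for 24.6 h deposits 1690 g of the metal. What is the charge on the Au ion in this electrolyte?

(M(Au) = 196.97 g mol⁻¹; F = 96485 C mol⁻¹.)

+3

Q = I·t = 28.10 A × 88560 s = 2489000 C, so n(e⁻) = 2489000/96485 = 25.79 mol.
n(Au) deposited = 1690 / 196.97 = 8.580 mol.
Electrons per atom = n(e⁻)/n(Au) = 25.79 / 8.580 = 3.01 ≈ 3, so the ion is Au³⁺.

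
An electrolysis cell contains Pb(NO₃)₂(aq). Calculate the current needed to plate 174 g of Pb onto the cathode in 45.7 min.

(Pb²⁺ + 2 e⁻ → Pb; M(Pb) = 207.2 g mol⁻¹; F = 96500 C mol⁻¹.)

59.1 A

n(Pb) = 174 / 207.2 = 0.8398 mol.
n(e⁻) = 2 × 0.8398 = 1.680 mol.
Q = n(e⁻)·F = 1.680 × 96500 = 162100 C.
I = Q/t = 162100 / 2742.0 s = 59.1 A.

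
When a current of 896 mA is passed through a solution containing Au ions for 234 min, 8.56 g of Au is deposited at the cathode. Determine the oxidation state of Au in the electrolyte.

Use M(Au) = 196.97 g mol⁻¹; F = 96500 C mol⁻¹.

+3

Q = I·t = 0.8960 A × 14040 s = 12580 C, so n(e⁻) = 12580/96500 = 0.1304 mol.
n(Au) deposited = 8.56 / 196.97 = 0.04346 mol.
Electrons per atom = n(e⁻)/n(Au) = 0.1304 / 0.04346 = 3.00 ≈ 3, so the ion is Au³⁺.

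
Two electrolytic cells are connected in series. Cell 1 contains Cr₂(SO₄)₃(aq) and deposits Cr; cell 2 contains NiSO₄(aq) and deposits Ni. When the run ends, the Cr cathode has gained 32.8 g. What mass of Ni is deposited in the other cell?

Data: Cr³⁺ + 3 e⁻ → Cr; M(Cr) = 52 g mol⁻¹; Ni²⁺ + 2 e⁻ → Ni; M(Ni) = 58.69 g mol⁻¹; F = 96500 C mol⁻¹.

55.5 g

n(Cr) = 32.8 / 52 = 0.6308 mol.
Since Cr³⁺ + 3 e⁻ → Cr, n(e⁻) passed = 3 × 0.6308 = 1.892 mol.
Cells in series carry the same charge, so the same 1.892 mol of electrons passes through cell 2.
Ni²⁺ + 2 e⁻ → Ni, so n(Ni) = 1.892 / 2 = 0.9462 mol.
m(Ni) = 0.9462 × 58.69 = 55.5 g.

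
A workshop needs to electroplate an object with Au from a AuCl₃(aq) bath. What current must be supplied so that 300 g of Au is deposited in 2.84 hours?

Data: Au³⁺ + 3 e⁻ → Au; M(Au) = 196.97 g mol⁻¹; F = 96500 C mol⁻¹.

43.1 A

n(Au) = 300 / 196.97 = 1.523 mol.
n(e⁻) = 3 × 1.523 = 4.569 mol.
Q = n(e⁻)·F = 4.569 × 96500 = 440900 C.
I = Q/t = 440900 / 10224 s = 43.1 A.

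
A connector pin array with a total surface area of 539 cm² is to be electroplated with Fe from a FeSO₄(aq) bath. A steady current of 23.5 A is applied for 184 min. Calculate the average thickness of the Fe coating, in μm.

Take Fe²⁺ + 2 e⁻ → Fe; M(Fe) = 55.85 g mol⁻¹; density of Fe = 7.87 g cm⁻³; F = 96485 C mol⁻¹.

177 μm

Q = I·t = 23.50 × 11040 = 259400 C; n(e⁻) = 2.689 mol.
n(Fe) = n(e⁻)/2 = 1.344 mol, so m = 1.344 × 55.85 = 75.09 g.
Volume = m/ρ = 75.09 / 7.87 = 9.541 cm³.
Thickness = V/A = 9.541 / 539 = 0.0177 cm = 177 μm.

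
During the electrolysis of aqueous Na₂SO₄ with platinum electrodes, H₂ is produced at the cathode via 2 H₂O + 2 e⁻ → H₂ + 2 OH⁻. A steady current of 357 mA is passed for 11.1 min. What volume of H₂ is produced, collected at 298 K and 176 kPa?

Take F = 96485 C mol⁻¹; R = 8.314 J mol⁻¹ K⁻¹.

0.0173 L

Q = I·t = 0.3570 A × 666.00 s = 237.8 C.
n(e⁻) = Q/F = 237.8 / 96485 = 0.002464 mol.
2 electrons are transferred per H₂ molecule, so n(H₂) = 0.002464 / 2 = 0.001232 mol.
V = nRT/P = (0.001232 × 8.314 × 298) / (176 × 10³ Pa) = 1.73 × 10⁻⁵ m³ = 0.0173 L.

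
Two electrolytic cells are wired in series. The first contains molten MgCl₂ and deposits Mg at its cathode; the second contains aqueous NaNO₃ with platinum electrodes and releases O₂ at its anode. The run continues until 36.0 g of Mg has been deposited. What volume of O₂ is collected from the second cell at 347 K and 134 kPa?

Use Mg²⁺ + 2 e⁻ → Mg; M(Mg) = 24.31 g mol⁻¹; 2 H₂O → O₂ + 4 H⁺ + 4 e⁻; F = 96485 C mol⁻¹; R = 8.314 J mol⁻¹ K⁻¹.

n(Mg) = 36.0 / 24.31 = 1.481 mol, so n(e⁻) = 2 × 1.481 = 2.962 mol.
The cells are in series, so the same 2.962 mol of electrons passes through the second cell.
2 H₂O → O₂ + 4 H⁺ + 4 e⁻ — 4 mol e⁻ per mol O₂, so n(O₂) = 2.962/4 = 0.7404 mol.
V = nRT/P = (0.7404 × 8.314 × 347) / (134 × 10³) = 0.0159 m³ = 15.9 L.

15.9 L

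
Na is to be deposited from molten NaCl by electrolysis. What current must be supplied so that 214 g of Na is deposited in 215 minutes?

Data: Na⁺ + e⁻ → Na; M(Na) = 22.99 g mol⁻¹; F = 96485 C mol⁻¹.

n(Na) = 214 / 22.99 = 9.308 mol.
n(e⁻) = 1 × 9.308 = 9.308 mol.
Q = n(e⁻)·F = 9.308 × 96485 = 898100 C.
I = Q/t = 898100 / 12900 s = 69.6 A.

69.6 A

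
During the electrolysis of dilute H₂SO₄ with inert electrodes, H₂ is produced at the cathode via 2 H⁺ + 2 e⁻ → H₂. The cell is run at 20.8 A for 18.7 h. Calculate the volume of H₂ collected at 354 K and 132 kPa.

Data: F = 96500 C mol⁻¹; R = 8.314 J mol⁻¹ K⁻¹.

162 L

Q = I·t = 20.80 A × 67320 s = 1400000 C.
n(e⁻) = Q/F = 1400000 / 96500 = 14.51 mol.
2 electrons are transferred per H₂ molecule, so n(H₂) = 14.51 / 2 = 7.255 mol.
V = nRT/P = (7.255 × 8.314 × 354) / (132 × 10³ Pa) = 0.162 m³ = 162 L.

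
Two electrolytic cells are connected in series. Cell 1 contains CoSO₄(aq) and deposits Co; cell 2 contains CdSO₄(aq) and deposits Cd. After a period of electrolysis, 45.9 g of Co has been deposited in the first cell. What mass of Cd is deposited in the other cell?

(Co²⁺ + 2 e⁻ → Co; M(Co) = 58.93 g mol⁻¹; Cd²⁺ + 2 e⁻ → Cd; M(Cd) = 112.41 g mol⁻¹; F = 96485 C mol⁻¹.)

87.6 g

n(Co) = 45.9 / 58.93 = 0.7789 mol.
Since Co²⁺ + 2 e⁻ → Co, n(e⁻) passed = 2 × 0.7789 = 1.558 mol.
Cells in series carry the same charge, so the same 1.558 mol of electrons passes through cell 2.
Cd²⁺ + 2 e⁻ → Cd, so n(Cd) = 1.558 / 2 = 0.7789 mol.
m(Cd) = 0.7789 × 112.41 = 87.6 g.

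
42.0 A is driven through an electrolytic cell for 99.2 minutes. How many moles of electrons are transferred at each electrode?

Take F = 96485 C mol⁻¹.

Q = I·t = 42.00 A × 5952.0 s = 250000 C.
n(e⁻) = Q/F = 250000 / 96485 = 2.59 mol.

2.59 mol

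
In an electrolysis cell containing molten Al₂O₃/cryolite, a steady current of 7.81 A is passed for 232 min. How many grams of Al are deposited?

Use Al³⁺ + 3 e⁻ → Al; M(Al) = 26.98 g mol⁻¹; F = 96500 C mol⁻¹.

Q = I·t = 7.810 A × 13920 s = 108700 C.
n(e⁻) = Q/F = 108700 / 96500 = 1.127 mol.
Al³⁺ + 3 e⁻ → Al, so n(Al) = n(e⁻)/3 = 0.3755 mol.
m = n·M = 0.3755 × 26.98 = 10.1 g.

10.1 g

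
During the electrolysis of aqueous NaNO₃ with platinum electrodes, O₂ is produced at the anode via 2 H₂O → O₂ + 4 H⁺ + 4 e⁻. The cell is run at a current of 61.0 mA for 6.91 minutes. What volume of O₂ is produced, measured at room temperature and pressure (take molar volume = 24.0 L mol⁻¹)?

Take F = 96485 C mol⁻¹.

0.00157 L

Q = I·t = 0.06100 A × 414.60 s = 25.29 C.
n(e⁻) = Q/F = 25.29 / 96485 = 0.0002621 mol.
4 electrons are transferred per O₂ molecule, so n(O₂) = 0.0002621 / 4 = 0.00006553 mol.
V = n × V_m = 0.00006553 × 24.0 = 0.00157 L.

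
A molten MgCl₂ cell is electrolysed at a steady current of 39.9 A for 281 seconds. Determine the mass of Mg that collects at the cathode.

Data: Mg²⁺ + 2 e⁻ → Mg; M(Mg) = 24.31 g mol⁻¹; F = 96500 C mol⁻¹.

Q = I·t = 39.90 A × 281.00 s = 11210 C.
n(e⁻) = Q/F = 11210 / 96500 = 0.1162 mol.
Mg²⁺ + 2 e⁻ → Mg, so n(Mg) = n(e⁻)/2 = 0.05809 mol.
m = n·M = 0.05809 × 24.31 = 1.41 g.

1.41 g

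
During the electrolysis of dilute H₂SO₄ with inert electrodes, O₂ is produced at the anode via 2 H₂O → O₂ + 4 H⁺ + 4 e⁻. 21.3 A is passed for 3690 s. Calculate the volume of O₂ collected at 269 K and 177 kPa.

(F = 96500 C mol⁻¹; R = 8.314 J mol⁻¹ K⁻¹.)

2.57 L

Q = I·t = 21.30 A × 3690.0 s = 78600 C.
n(e⁻) = Q/F = 78600 / 96500 = 0.8145 mol.
4 electrons are transferred per O₂ molecule, so n(O₂) = 0.8145 / 4 = 0.2036 mol.
V = nRT/P = (0.2036 × 8.314 × 269) / (177 × 10³ Pa) = 0.00257 m³ = 2.57 L.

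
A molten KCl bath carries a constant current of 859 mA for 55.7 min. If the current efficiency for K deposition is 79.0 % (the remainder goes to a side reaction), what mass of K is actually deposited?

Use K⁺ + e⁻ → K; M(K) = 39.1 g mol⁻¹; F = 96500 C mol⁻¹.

Q = I·t = 0.8590 × 3342.0 = 2871 C.
n(e⁻) = 2871/96500 = 0.02975 mol; theoretically n(K) = 0.02975/1 = 0.02975 mol, m_theo = 1.163 g.
At 79.0 % efficiency, m_actual = 0.790 × 1.163 = 0.919 g.

0.919 g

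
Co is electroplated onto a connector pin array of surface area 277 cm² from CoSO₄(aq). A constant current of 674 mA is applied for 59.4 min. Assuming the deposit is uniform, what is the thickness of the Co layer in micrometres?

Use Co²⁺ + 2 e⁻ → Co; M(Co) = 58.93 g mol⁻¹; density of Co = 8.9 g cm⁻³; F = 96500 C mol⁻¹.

Q = I·t = 0.6740 × 3564.0 = 2402 C; n(e⁻) = 0.02489 mol.
n(Co) = n(e⁻)/2 = 0.01245 mol, so m = 0.01245 × 58.93 = 0.7335 g.
Volume = m/ρ = 0.7335 / 8.9 = 0.08241 cm³.
Thickness = V/A = 0.08241 / 277 = 2.98 × 10⁻⁴ cm = 2.98 μm.

2.98 μm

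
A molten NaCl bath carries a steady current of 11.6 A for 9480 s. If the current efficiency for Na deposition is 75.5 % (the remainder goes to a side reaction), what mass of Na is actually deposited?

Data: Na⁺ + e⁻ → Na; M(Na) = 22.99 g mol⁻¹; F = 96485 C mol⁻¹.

19.8 g

Q = I·t = 11.60 × 9480.0 = 110000 C.
n(e⁻) = 110000/96485 = 1.140 mol; theoretically n(Na) = 1.140/1 = 1.140 mol, m_theo = 26.20 g.
At 75.5 % efficiency, m_actual = 0.755 × 26.20 = 19.8 g.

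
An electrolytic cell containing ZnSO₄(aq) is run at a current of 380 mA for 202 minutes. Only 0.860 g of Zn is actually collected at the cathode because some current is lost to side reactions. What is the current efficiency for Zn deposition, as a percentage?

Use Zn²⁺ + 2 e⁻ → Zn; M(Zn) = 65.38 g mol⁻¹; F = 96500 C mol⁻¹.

55.1 %

Q = I·t = 0.3800 × 12120 = 4606 C; n(e⁻) = 4606/96500 = 0.04773 mol.
Theoretical n(Zn) = n(e⁻)/2 = 0.02386 mol, i.e. m_theo = 0.02386 × 65.38 = 1.560 g.
Efficiency = m_actual / m_theo = 0.860 / 1.560 = 55.1 %.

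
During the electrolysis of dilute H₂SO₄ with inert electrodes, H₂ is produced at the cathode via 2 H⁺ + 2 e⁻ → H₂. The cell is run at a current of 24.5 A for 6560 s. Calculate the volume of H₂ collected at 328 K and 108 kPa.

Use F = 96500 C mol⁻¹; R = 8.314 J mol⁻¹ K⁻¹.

21.0 L

Q = I·t = 24.50 A × 6560.0 s = 160700 C.
n(e⁻) = Q/F = 160700 / 96500 = 1.665 mol.
2 electrons are transferred per H₂ molecule, so n(H₂) = 1.665 / 2 = 0.8327 mol.
V = nRT/P = (0.8327 × 8.314 × 328) / (108 × 10³ Pa) = 0.0210 m³ = 21.0 L.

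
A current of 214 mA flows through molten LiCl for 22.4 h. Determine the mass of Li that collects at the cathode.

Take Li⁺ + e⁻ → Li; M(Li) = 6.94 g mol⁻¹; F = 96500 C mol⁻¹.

Q = I·t = 0.2140 A × 80640 s = 17260 C.
n(e⁻) = Q/F = 17260 / 96500 = 0.1788 mol.
Li⁺ + e⁻ → Li, so n(Li) = n(e⁻)/1 = 0.1788 mol.
m = n·M = 0.1788 × 6.94 = 1.24 g.

1.24 g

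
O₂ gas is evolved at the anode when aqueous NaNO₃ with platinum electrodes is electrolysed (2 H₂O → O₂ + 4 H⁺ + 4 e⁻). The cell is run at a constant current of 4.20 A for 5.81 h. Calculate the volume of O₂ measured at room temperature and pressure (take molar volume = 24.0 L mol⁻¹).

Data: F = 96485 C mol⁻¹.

5.46 L

Q = I·t = 4.200 A × 20916 s = 87850 C.
n(e⁻) = Q/F = 87850 / 96485 = 0.9105 mol.
4 electrons are transferred per O₂ molecule, so n(O₂) = 0.9105 / 4 = 0.2276 mol.
V = n × V_m = 0.2276 × 24.0 = 5.46 L.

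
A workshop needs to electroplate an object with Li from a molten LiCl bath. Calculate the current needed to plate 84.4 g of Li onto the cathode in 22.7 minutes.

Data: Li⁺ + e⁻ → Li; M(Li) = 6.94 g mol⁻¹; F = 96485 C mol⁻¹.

n(Li) = 84.4 / 6.94 = 12.16 mol.
n(e⁻) = 1 × 12.16 = 12.16 mol.
Q = n(e⁻)·F = 12.16 × 96485 = 1173000 C.
I = Q/t = 1173000 / 1362.0 s = 862 A.

862 A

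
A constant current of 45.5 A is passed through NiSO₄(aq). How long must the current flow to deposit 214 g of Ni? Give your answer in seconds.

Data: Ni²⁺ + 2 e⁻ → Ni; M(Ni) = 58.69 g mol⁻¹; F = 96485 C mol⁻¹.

n(Ni) = m/M = 214 / 58.69 = 3.646 mol.
Each Ni atom requires 2 electrons, so n(e⁻) = 2 × 3.646 = 7.293 mol.
Q = n(e⁻)·F = 7.293 × 96485 = 703600 C.
t = Q/I = 703600 / 45.50 A = 15460 s.

15500 s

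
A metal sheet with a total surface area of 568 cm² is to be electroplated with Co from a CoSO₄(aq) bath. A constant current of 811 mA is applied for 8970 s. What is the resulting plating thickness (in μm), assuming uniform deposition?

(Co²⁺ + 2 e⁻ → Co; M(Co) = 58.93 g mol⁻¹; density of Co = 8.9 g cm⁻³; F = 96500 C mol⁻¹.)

Q = I·t = 0.8110 × 8970.0 = 7275 C; n(e⁻) = 0.07539 mol.
n(Co) = n(e⁻)/2 = 0.03769 mol, so m = 0.03769 × 58.93 = 2.221 g.
Volume = m/ρ = 2.221 / 8.9 = 0.2496 cm³.
Thickness = V/A = 0.2496 / 568 = 4.39 × 10⁻⁴ cm = 4.39 μm.

4.39 μm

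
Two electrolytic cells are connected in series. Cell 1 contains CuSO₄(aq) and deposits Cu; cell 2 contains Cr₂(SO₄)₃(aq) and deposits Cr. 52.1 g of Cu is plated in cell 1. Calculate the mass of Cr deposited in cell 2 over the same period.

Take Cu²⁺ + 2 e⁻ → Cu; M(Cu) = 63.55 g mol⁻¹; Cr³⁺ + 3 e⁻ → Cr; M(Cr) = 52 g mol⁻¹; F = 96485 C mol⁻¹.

n(Cu) = 52.1 / 63.55 = 0.8198 mol.
Since Cu²⁺ + 2 e⁻ → Cu, n(e⁻) passed = 2 × 0.8198 = 1.640 mol.
Cells in series carry the same charge, so the same 1.640 mol of electrons passes through cell 2.
Cr³⁺ + 3 e⁻ → Cr, so n(Cr) = 1.640 / 3 = 0.5466 mol.
m(Cr) = 0.5466 × 52 = 28.4 g.

28.4 g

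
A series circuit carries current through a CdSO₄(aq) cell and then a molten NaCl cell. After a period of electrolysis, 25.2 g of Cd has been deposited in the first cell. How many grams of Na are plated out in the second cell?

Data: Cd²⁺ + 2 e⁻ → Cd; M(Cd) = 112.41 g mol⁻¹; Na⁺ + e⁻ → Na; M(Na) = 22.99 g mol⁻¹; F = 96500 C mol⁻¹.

n(Cd) = 25.2 / 112.41 = 0.2242 mol.
Since Cd²⁺ + 2 e⁻ → Cd, n(e⁻) passed = 2 × 0.2242 = 0.4484 mol.
Cells in series carry the same charge, so the same 0.4484 mol of electrons passes through cell 2.
Na⁺ + e⁻ → Na, so n(Na) = 0.4484 / 1 = 0.4484 mol.
m(Na) = 0.4484 × 22.99 = 10.3 g.

10.3 g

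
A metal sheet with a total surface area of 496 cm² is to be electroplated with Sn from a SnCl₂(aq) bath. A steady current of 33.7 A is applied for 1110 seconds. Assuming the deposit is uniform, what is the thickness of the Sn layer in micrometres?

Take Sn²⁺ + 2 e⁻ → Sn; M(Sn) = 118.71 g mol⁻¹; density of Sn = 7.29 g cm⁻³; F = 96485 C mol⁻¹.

Q = I·t = 33.70 × 1110.0 = 37410 C; n(e⁻) = 0.3877 mol.
n(Sn) = n(e⁻)/2 = 0.1938 mol, so m = 0.1938 × 118.71 = 23.01 g.
Volume = m/ρ = 23.01 / 7.29 = 3.157 cm³.
Thickness = V/A = 3.157 / 496 = 0.00636 cm = 63.6 μm.

63.6 μm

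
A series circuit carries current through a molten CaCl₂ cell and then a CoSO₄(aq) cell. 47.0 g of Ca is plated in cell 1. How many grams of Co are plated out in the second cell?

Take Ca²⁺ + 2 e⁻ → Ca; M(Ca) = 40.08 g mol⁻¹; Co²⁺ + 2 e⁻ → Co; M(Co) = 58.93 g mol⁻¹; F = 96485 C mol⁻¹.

n(Ca) = 47.0 / 40.08 = 1.173 mol.
Since Ca²⁺ + 2 e⁻ → Ca, n(e⁻) passed = 2 × 1.173 = 2.345 mol.
Cells in series carry the same charge, so the same 2.345 mol of electrons passes through cell 2.
Co²⁺ + 2 e⁻ → Co, so n(Co) = 2.345 / 2 = 1.173 mol.
m(Co) = 1.173 × 58.93 = 69.1 g.

69.1 g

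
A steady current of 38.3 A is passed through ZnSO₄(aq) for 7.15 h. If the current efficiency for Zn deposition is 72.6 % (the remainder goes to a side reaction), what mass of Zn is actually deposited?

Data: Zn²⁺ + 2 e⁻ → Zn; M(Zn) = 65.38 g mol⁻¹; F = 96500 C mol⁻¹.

242 g

Q = I·t = 38.30 × 25740 = 985800 C.
n(e⁻) = 985800/96500 = 10.22 mol; theoretically n(Zn) = 10.22/2 = 5.108 mol, m_theo = 334.0 g.
At 72.6 % efficiency, m_actual = 0.726 × 334.0 = 242 g.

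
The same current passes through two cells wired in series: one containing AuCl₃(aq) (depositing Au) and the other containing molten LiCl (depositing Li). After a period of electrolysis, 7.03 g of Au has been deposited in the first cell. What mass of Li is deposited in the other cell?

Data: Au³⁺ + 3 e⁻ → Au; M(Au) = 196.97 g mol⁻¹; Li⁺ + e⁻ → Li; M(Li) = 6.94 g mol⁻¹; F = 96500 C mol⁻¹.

0.743 g

n(Au) = 7.03 / 196.97 = 0.03569 mol.
Since Au³⁺ + 3 e⁻ → Au, n(e⁻) passed = 3 × 0.03569 = 0.1071 mol.
Cells in series carry the same charge, so the same 0.1071 mol of electrons passes through cell 2.
Li⁺ + e⁻ → Li, so n(Li) = 0.1071 / 1 = 0.1071 mol.
m(Li) = 0.1071 × 6.94 = 0.743 g.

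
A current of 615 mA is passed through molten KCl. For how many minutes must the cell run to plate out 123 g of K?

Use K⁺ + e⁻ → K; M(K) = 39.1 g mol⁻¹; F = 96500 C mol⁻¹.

8230 min

n(K) = m/M = 123 / 39.1 = 3.146 mol.
Each K atom requires 1 electron, so n(e⁻) = 1 × 3.146 = 3.146 mol.
Q = n(e⁻)·F = 3.146 × 96500 = 303600 C.
t = Q/I = 303600 / 0.6150 A = 493600 s = 8230 min.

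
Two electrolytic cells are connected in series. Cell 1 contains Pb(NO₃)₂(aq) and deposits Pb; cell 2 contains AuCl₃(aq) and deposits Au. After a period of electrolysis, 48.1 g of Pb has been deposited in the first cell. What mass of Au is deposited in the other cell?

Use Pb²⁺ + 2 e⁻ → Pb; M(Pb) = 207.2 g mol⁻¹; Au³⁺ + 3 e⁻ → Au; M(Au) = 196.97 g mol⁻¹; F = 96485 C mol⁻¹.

30.5 g

n(Pb) = 48.1 / 207.2 = 0.2321 mol.
Since Pb²⁺ + 2 e⁻ → Pb, n(e⁻) passed = 2 × 0.2321 = 0.4643 mol.
Cells in series carry the same charge, so the same 0.4643 mol of electrons passes through cell 2.
Au³⁺ + 3 e⁻ → Au, so n(Au) = 0.4643 / 3 = 0.1548 mol.
m(Au) = 0.1548 × 196.97 = 30.5 g.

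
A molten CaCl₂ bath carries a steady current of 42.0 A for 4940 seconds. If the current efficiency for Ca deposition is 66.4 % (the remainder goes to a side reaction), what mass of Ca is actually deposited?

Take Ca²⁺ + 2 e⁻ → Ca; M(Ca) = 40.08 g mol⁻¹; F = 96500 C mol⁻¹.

28.6 g

Q = I·t = 42.00 × 4940.0 = 207500 C.
n(e⁻) = 207500/96500 = 2.150 mol; theoretically n(Ca) = 2.150/2 = 1.075 mol, m_theo = 43.09 g.
At 66.4 % efficiency, m_actual = 0.664 × 43.09 = 28.6 g.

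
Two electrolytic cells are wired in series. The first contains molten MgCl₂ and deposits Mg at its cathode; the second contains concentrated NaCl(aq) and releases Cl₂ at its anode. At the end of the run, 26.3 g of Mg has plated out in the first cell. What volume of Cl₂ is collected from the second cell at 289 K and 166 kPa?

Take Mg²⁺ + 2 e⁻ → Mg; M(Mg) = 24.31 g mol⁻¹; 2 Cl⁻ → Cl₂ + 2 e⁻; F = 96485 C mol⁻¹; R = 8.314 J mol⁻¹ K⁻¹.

15.7 L

n(Mg) = 26.3 / 24.31 = 1.082 mol, so n(e⁻) = 2 × 1.082 = 2.164 mol.
The cells are in series, so the same 2.164 mol of electrons passes through the second cell.
2 Cl⁻ → Cl₂ + 2 e⁻ — 2 mol e⁻ per mol Cl₂, so n(Cl₂) = 2.164/2 = 1.082 mol.
V = nRT/P = (1.082 × 8.314 × 289) / (166 × 10³) = 0.0157 m³ = 15.7 L.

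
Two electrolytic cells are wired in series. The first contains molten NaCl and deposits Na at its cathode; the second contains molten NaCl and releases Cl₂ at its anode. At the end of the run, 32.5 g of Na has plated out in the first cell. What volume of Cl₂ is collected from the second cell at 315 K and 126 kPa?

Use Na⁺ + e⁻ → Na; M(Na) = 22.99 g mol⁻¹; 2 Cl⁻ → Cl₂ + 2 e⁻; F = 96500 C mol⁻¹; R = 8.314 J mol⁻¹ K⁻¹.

14.7 L

n(Na) = 32.5 / 22.99 = 1.414 mol, so n(e⁻) = 1 × 1.414 = 1.414 mol.
The cells are in series, so the same 1.414 mol of electrons passes through the second cell.
2 Cl⁻ → Cl₂ + 2 e⁻ — 2 mol e⁻ per mol Cl₂, so n(Cl₂) = 1.414/2 = 0.7068 mol.
V = nRT/P = (0.7068 × 8.314 × 315) / (126 × 10³) = 0.0147 m³ = 14.7 L.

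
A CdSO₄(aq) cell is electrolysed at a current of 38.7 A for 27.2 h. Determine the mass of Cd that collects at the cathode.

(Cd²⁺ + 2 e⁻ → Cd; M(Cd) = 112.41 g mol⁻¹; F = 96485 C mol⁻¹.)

Q = I·t = 38.70 A × 97920 s = 3790000 C.
n(e⁻) = Q/F = 3790000 / 96485 = 39.28 mol.
Cd²⁺ + 2 e⁻ → Cd, so n(Cd) = n(e⁻)/2 = 19.64 mol.
m = n·M = 19.64 × 112.41 = 2210 g.

2210 g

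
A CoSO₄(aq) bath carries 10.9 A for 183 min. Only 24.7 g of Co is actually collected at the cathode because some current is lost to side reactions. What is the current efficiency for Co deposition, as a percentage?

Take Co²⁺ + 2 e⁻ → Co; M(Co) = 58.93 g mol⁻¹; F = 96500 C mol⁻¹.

Q = I·t = 10.90 × 10980 = 119700 C; n(e⁻) = 119700/96500 = 1.240 mol.
Theoretical n(Co) = n(e⁻)/2 = 0.6201 mol, i.e. m_theo = 0.6201 × 58.93 = 36.54 g.
Efficiency = m_actual / m_theo = 24.7 / 36.54 = 67.6 %.

67.6 %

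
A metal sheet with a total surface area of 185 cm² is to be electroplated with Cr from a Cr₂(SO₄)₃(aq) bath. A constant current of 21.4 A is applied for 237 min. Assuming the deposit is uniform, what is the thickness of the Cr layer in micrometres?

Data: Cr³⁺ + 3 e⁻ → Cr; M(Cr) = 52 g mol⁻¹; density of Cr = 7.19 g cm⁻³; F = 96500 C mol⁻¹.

411 μm

Q = I·t = 21.40 × 14220 = 304300 C; n(e⁻) = 3.153 mol.
n(Cr) = n(e⁻)/3 = 1.051 mol, so m = 1.051 × 52 = 54.66 g.
Volume = m/ρ = 54.66 / 7.19 = 7.602 cm³.
Thickness = V/A = 7.602 / 185 = 0.0411 cm = 411 μm.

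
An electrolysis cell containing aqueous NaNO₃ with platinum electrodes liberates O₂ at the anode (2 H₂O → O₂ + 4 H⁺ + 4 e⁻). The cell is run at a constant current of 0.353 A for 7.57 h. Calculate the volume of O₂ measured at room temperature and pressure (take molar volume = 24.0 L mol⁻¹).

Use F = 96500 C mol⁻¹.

Q = I·t = 0.3530 A × 27252 s = 9620 C.
n(e⁻) = Q/F = 9620 / 96500 = 0.09969 mol.
4 electrons are transferred per O₂ molecule, so n(O₂) = 0.09969 / 4 = 0.02492 mol.
V = n × V_m = 0.02492 × 24.0 = 0.598 L.

0.598 L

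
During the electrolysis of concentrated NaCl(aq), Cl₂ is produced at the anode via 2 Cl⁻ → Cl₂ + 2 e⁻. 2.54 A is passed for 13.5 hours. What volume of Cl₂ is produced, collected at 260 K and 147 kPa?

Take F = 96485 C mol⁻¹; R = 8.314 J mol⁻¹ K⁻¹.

9.41 L

Q = I·t = 2.540 A × 48600 s = 123400 C.
n(e⁻) = Q/F = 123400 / 96485 = 1.279 mol.
2 electrons are transferred per Cl₂ molecule, so n(Cl₂) = 1.279 / 2 = 0.6397 mol.
V = nRT/P = (0.6397 × 8.314 × 260) / (147 × 10³ Pa) = 0.00941 m³ = 9.41 L.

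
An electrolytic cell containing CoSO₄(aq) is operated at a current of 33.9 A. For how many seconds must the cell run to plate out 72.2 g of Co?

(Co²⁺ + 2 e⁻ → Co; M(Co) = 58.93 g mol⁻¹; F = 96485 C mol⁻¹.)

6970 s

n(Co) = m/M = 72.2 / 58.93 = 1.225 mol.
Each Co atom requires 2 electrons, so n(e⁻) = 2 × 1.225 = 2.450 mol.
Q = n(e⁻)·F = 2.450 × 96485 = 236400 C.
t = Q/I = 236400 / 33.90 A = 6974 s.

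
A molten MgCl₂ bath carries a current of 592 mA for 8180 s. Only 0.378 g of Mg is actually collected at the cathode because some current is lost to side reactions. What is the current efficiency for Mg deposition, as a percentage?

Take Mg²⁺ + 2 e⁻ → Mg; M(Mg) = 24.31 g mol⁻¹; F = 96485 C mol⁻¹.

Q = I·t = 0.5920 × 8180.0 = 4843 C; n(e⁻) = 4843/96485 = 0.05019 mol.
Theoretical n(Mg) = n(e⁻)/2 = 0.02509 mol, i.e. m_theo = 0.02509 × 24.31 = 0.6101 g.
Efficiency = m_actual / m_theo = 0.378 / 0.6101 = 62.0 %.

62.0 %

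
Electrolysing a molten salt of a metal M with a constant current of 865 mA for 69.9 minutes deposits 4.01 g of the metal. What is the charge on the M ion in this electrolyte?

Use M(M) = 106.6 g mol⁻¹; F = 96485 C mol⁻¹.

Q = I·t = 0.8650 A × 4194.0 s = 3628 C, so n(e⁻) = 3628/96485 = 0.03760 mol.
n(M) deposited = 4.01 / 106.6 = 0.03762 mol.
Electrons per atom = n(e⁻)/n(M) = 0.03760 / 0.03762 = 1.00 ≈ 1, so the ion is M⁺.

+1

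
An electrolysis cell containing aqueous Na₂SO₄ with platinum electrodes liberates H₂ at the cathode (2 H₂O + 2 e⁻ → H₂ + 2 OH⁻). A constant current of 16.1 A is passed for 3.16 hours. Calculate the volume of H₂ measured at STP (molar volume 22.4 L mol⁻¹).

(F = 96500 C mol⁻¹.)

Q = I·t = 16.10 A × 11376 s = 183200 C.
n(e⁻) = Q/F = 183200 / 96500 = 1.898 mol.
2 electrons are transferred per H₂ molecule, so n(H₂) = 1.898 / 2 = 0.9490 mol.
V = n × V_m = 0.9490 × 22.4 = 21.3 L.

21.3 L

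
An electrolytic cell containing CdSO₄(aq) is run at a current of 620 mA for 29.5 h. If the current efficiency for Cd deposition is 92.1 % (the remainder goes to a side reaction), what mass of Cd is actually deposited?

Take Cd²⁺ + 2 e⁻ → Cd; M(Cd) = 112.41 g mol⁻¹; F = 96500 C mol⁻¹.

35.3 g

Q = I·t = 0.6200 × 106200 = 65840 C.
n(e⁻) = 65840/96500 = 0.6823 mol; theoretically n(Cd) = 0.6823/2 = 0.3412 mol, m_theo = 38.35 g.
At 92.1 % efficiency, m_actual = 0.921 × 38.35 = 35.3 g.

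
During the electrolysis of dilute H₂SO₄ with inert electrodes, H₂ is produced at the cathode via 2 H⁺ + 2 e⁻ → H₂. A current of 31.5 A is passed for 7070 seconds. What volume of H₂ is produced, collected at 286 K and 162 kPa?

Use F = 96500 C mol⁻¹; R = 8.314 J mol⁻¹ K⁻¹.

16.9 L

Q = I·t = 31.50 A × 7070.0 s = 222700 C.
n(e⁻) = Q/F = 222700 / 96500 = 2.308 mol.
2 electrons are transferred per H₂ molecule, so n(H₂) = 2.308 / 2 = 1.154 mol.
V = nRT/P = (1.154 × 8.314 × 286) / (162 × 10³ Pa) = 0.0169 m³ = 16.9 L.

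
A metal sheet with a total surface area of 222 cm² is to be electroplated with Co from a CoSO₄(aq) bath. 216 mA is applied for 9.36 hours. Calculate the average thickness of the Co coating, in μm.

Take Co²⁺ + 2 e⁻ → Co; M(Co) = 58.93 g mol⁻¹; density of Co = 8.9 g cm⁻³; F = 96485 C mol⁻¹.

11.2 μm

Q = I·t = 0.2160 × 33696 = 7278 C; n(e⁻) = 0.07543 mol.
n(Co) = n(e⁻)/2 = 0.03772 mol, so m = 0.03772 × 58.93 = 2.223 g.
Volume = m/ρ = 2.223 / 8.9 = 0.2497 cm³.
Thickness = V/A = 0.2497 / 222 = 0.00112 cm = 11.2 μm.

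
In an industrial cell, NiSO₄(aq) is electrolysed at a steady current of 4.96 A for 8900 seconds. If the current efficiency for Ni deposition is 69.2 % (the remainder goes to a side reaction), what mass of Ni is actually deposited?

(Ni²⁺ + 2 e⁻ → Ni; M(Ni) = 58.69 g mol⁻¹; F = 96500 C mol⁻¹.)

9.29 g

Q = I·t = 4.960 × 8900.0 = 44140 C.
n(e⁻) = 44140/96500 = 0.4575 mol; theoretically n(Ni) = 0.4575/2 = 0.2287 mol, m_theo = 13.42 g.
At 69.2 % efficiency, m_actual = 0.692 × 13.42 = 9.29 g.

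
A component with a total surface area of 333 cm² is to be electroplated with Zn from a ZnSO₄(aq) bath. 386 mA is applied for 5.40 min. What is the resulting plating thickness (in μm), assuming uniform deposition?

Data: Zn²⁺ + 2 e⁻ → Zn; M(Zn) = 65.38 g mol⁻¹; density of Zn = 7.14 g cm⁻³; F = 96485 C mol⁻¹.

0.178 μm

Q = I·t = 0.3860 × 324.00 = 125.1 C; n(e⁻) = 0.001296 mol.
n(Zn) = n(e⁻)/2 = 0.0006481 mol, so m = 0.0006481 × 65.38 = 0.04237 g.
Volume = m/ρ = 0.04237 / 7.14 = 0.005935 cm³.
Thickness = V/A = 0.005935 / 333 = 1.78 × 10⁻⁵ cm = 0.178 μm.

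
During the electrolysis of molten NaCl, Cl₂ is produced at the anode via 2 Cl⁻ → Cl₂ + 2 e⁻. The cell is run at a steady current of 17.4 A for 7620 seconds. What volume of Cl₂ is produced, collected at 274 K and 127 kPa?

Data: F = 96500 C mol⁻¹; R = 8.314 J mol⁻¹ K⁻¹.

12.3 L

Q = I·t = 17.40 A × 7620.0 s = 132600 C.
n(e⁻) = Q/F = 132600 / 96500 = 1.374 mol.
2 electrons are transferred per Cl₂ molecule, so n(Cl₂) = 1.374 / 2 = 0.6870 mol.
V = nRT/P = (0.6870 × 8.314 × 274) / (127 × 10³ Pa) = 0.0123 m³ = 12.3 L.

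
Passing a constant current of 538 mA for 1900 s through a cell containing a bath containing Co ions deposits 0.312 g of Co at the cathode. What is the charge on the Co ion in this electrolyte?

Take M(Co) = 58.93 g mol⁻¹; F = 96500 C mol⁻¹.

Q = I·t = 0.5380 A × 1900.0 s = 1022 C, so n(e⁻) = 1022/96500 = 0.01059 mol.
n(Co) deposited = 0.312 / 58.93 = 0.005294 mol.
Electrons per atom = n(e⁻)/n(Co) = 0.01059 / 0.005294 = 2.00 ≈ 2, so the ion is Co²⁺.

+2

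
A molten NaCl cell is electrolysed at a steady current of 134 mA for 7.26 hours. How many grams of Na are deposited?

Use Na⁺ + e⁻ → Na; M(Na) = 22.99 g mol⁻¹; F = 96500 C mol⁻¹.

0.834 g

Q = I·t = 0.1340 A × 26136 s = 3502 C.
n(e⁻) = Q/F = 3502 / 96500 = 0.03629 mol.
Na⁺ + e⁻ → Na, so n(Na) = n(e⁻)/1 = 0.03629 mol.
m = n·M = 0.03629 × 22.99 = 0.834 g.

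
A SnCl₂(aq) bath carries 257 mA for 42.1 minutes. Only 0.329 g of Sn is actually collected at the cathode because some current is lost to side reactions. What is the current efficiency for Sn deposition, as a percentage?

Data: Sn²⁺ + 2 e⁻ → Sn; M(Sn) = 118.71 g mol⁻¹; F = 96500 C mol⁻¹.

Q = I·t = 0.2570 × 2526.0 = 649.2 C; n(e⁻) = 649.2/96500 = 0.006727 mol.
Theoretical n(Sn) = n(e⁻)/2 = 0.003364 mol, i.e. m_theo = 0.003364 × 118.71 = 0.3993 g.
Efficiency = m_actual / m_theo = 0.329 / 0.3993 = 82.4 %.

82.4 %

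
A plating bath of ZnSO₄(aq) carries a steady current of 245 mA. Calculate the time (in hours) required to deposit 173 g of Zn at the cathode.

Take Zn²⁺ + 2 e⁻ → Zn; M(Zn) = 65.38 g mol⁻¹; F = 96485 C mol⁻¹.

n(Zn) = m/M = 173 / 65.38 = 2.646 mol.
Each Zn atom requires 2 electrons, so n(e⁻) = 2 × 2.646 = 5.292 mol.
Q = n(e⁻)·F = 5.292 × 96485 = 510600 C.
t = Q/I = 510600 / 0.2450 A = 2084000 s = 579 h.

579 h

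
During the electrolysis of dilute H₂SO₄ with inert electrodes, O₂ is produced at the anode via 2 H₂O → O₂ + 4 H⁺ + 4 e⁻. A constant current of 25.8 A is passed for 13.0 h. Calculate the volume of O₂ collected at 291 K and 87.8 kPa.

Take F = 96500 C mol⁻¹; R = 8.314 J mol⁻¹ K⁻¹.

86.2 L

Q = I·t = 25.80 A × 46800 s = 1207000 C.
n(e⁻) = Q/F = 1207000 / 96500 = 12.51 mol.
4 electrons are transferred per O₂ molecule, so n(O₂) = 12.51 / 4 = 3.128 mol.
V = nRT/P = (3.128 × 8.314 × 291) / (87.8 × 10³ Pa) = 0.0862 m³ = 86.2 L.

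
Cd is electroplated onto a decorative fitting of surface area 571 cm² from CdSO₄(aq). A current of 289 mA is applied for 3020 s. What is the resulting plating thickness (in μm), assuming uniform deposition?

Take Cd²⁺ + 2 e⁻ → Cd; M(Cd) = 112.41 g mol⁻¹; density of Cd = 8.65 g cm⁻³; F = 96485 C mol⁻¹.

1.03 μm

Q = I·t = 0.2890 × 3020.0 = 872.8 C; n(e⁻) = 0.009046 mol.
n(Cd) = n(e⁻)/2 = 0.004523 mol, so m = 0.004523 × 112.41 = 0.5084 g.
Volume = m/ρ = 0.5084 / 8.65 = 0.05878 cm³.
Thickness = V/A = 0.05878 / 571 = 1.03 × 10⁻⁴ cm = 1.03 μm.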